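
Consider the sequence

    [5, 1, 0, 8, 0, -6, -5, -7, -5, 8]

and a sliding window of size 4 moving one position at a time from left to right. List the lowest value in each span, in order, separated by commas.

5 1 0 8 → min 0
1 0 8 0 → min 0
0 8 0 -6 → min -6
8 0 -6 -5 → min -6
0 -6 -5 -7 → min -7
-6 -5 -7 -5 → min -7
-5 -7 -5 8 → min -7

0, 0, -6, -6, -7, -7, -7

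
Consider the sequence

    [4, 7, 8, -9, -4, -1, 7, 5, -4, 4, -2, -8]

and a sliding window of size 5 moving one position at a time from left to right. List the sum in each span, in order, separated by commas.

6, 1, 1, -2, 3, 11, 10, -5

(4, 7, 8, -9, -4) → sum 6
(7, 8, -9, -4, -1) → sum 1
(8, -9, -4, -1, 7) → sum 1
(-9, -4, -1, 7, 5) → sum -2
(-4, -1, 7, 5, -4) → sum 3
(-1, 7, 5, -4, 4) → sum 11
(7, 5, -4, 4, -2) → sum 10
(5, -4, 4, -2, -8) → sum -5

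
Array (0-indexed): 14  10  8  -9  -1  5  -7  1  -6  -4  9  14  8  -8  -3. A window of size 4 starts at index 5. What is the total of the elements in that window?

Elements at indices 5..8: 5, -7, 1, -6
sum(5, -7, 1, -6) = -7

-7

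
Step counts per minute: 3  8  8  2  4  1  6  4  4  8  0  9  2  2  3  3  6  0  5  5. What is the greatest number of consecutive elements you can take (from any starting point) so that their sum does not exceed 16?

6

Extend to the right; shrink from the left whenever the sum exceeds 16:
[3] sum 3 len 1
[3, 8] sum 11 len 2
[8, 8] sum 16 len 2
[8, 2] sum 10 len 2
[8, 2, 4] sum 14 len 3
[8, 2, 4, 1] sum 15 len 4
[2, 4, 1, 6] sum 13 len 4
[4, 1, 6, 4] sum 15 len 4
[1, 6, 4, 4] sum 15 len 4
[4, 4, 8] sum 16 len 3
[4, 4, 8, 0] sum 16 len 4
[0, 9] sum 9 len 2
[0, 9, 2] sum 11 len 3
[0, 9, 2, 2] sum 13 len 4
[0, 9, 2, 2, 3] sum 16 len 5
[2, 2, 3, 3] sum 10 len 4
[2, 2, 3, 3, 6] sum 16 len 5
[2, 2, 3, 3, 6, 0] sum 16 len 6
[3, 6, 0, 5] sum 14 len 4
[6, 0, 5, 5] sum 16 len 4
Longest length seen: 6.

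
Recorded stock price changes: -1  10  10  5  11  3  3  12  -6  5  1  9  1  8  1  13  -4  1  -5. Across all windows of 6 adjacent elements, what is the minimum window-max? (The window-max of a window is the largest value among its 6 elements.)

(-1, 10, 10, 5, 11, 3) → max 11
(10, 10, 5, 11, 3, 3) → max 11
(10, 5, 11, 3, 3, 12) → max 12
(5, 11, 3, 3, 12, -6) → max 12
(11, 3, 3, 12, -6, 5) → max 12
(3, 3, 12, -6, 5, 1) → max 12
(3, 12, -6, 5, 1, 9) → max 12
(12, -6, 5, 1, 9, 1) → max 12
(-6, 5, 1, 9, 1, 8) → max 9
(5, 1, 9, 1, 8, 1) → max 9
(1, 9, 1, 8, 1, 13) → max 13
(9, 1, 8, 1, 13, -4) → max 13
(1, 8, 1, 13, -4, 1) → max 13
(8, 1, 13, -4, 1, -5) → max 13
Minimum of these is 9.

9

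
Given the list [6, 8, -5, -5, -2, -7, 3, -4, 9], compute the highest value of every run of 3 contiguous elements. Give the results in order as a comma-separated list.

Sliding a size-3 window across the 9 values:
6 8 -5 → max 8
8 -5 -5 → max 8
-5 -5 -2 → max -2
-5 -2 -7 → max -2
-2 -7 3 → max 3
-7 3 -4 → max 3
3 -4 9 → max 9

8, 8, -2, -2, 3, 3, 9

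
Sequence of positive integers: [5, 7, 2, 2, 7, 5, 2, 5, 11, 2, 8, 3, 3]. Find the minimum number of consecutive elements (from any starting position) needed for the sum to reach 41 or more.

8

add 5: running sum 5 < 41
add 7: running sum 12 < 41
add 2: running sum 14 < 41
add 2: running sum 16 < 41
add 7: running sum 23 < 41
add 5: running sum 28 < 41
add 2: running sum 30 < 41
add 5: running sum 35 < 41
end 8: [7, 2, 2, 7, 5, 2, 5, 11] sum 41, len 8
end 9: [7, 2, 2, 7, 5, 2, 5, 11, 2] sum 43, len 9
end 10: [2, 7, 5, 2, 5, 11, 2, 8] sum 42, len 8
end 11: [7, 5, 2, 5, 11, 2, 8, 3] sum 43, len 8
end 12: [7, 5, 2, 5, 11, 2, 8, 3, 3] sum 46, len 9
Shortest qualifying length: 8.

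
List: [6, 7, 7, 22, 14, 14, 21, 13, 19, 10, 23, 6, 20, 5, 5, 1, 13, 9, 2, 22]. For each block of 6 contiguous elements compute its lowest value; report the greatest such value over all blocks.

Window mins for each of the 15 positions:
(6, 7, 7, 22, 14, 14) → min 6
(7, 7, 22, 14, 14, 21) → min 7
(7, 22, 14, 14, 21, 13) → min 7
(22, 14, 14, 21, 13, 19) → min 13
(14, 14, 21, 13, 19, 10) → min 10
(14, 21, 13, 19, 10, 23) → min 10
(21, 13, 19, 10, 23, 6) → min 6
(13, 19, 10, 23, 6, 20) → min 6
(19, 10, 23, 6, 20, 5) → min 5
(10, 23, 6, 20, 5, 5) → min 5
(23, 6, 20, 5, 5, 1) → min 1
(6, 20, 5, 5, 1, 13) → min 1
(20, 5, 5, 1, 13, 9) → min 1
(5, 5, 1, 13, 9, 2) → min 1
(5, 1, 13, 9, 2, 22) → min 1
Greatest of these is 13.

13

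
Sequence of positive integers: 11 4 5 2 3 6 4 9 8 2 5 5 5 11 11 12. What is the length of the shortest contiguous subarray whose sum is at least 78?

add 11: running sum 11 < 78
add 4: running sum 15 < 78
add 5: running sum 20 < 78
add 2: running sum 22 < 78
add 3: running sum 25 < 78
add 6: running sum 31 < 78
add 4: running sum 35 < 78
add 9: running sum 44 < 78
add 8: running sum 52 < 78
add 2: running sum 54 < 78
add 5: running sum 59 < 78
add 5: running sum 64 < 78
add 5: running sum 69 < 78
add 11: shortest ending here [11, 4, 5, 2, 3, 6, 4, 9, 8, 2, 5, 5, 5, 11] sum 80, len 14
add 11: shortest ending here [4, 5, 2, 3, 6, 4, 9, 8, 2, 5, 5, 5, 11, 11] sum 80, len 14
add 12: shortest ending here [6, 4, 9, 8, 2, 5, 5, 5, 11, 11, 12] sum 78, len 11
Shortest qualifying length: 11.

11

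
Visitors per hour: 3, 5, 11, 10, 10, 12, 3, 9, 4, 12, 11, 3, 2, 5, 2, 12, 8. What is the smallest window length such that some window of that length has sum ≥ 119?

add 3: running sum 3 < 119
add 5: running sum 8 < 119
add 11: running sum 19 < 119
add 10: running sum 29 < 119
add 10: running sum 39 < 119
add 12: running sum 51 < 119
add 3: running sum 54 < 119
add 9: running sum 63 < 119
add 4: running sum 67 < 119
add 12: running sum 79 < 119
add 11: running sum 90 < 119
add 3: running sum 93 < 119
add 2: running sum 95 < 119
add 5: running sum 100 < 119
add 2: running sum 102 < 119
add 12: running sum 114 < 119
end 16: [5, 11, 10, 10, 12, 3, 9, 4, 12, 11, 3, 2, 5, 2, 12, 8] sum 119, len 16
Shortest qualifying length: 16.

16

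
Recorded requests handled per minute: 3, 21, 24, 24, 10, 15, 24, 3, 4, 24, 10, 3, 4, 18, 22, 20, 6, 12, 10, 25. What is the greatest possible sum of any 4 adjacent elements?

Each size-4 window and its sum:
(3, 21, 24, 24) → sum 72
(21, 24, 24, 10) → sum 79
(24, 24, 10, 15) → sum 73
(24, 10, 15, 24) → sum 73
(10, 15, 24, 3) → sum 52
(15, 24, 3, 4) → sum 46
(24, 3, 4, 24) → sum 55
(3, 4, 24, 10) → sum 41
(4, 24, 10, 3) → sum 41
(24, 10, 3, 4) → sum 41
(10, 3, 4, 18) → sum 35
(3, 4, 18, 22) → sum 47
(4, 18, 22, 20) → sum 64
(18, 22, 20, 6) → sum 66
(22, 20, 6, 12) → sum 60
(20, 6, 12, 10) → sum 48
(6, 12, 10, 25) → sum 53
Greatest of these is 79.

79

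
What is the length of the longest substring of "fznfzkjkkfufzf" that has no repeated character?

5

add f: [f] len 1
add z: [f, z] len 2
add n: [f, z, n] len 3
add f (repeat f, move left end past it): [z, n, f] len 3
add z (repeat z, move left end past it): [n, f, z] len 3
add k: [n, f, z, k] len 4
add j: [n, f, z, k, j] len 5
add k (repeat k, move left end past it): [j, k] len 2
add k (repeat k, move left end past it): [k] len 1
add f: [k, f] len 2
add u: [k, f, u] len 3
add f (repeat f, move left end past it): [u, f] len 2
add z: [u, f, z] len 3
add f (repeat f, move left end past it): [z, f] len 2
Longest all-distinct length: 5.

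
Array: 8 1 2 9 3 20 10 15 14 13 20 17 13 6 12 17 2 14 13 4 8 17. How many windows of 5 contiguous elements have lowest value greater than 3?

8

[8, 1, 2, 9, 3] → min 1
[1, 2, 9, 3, 20] → min 1
[2, 9, 3, 20, 10] → min 2
[9, 3, 20, 10, 15] → min 3
[3, 20, 10, 15, 14] → min 3
[20, 10, 15, 14, 13] → min 10  > 3 ✓
[10, 15, 14, 13, 20] → min 10  > 3 ✓
[15, 14, 13, 20, 17] → min 13  > 3 ✓
[14, 13, 20, 17, 13] → min 13  > 3 ✓
[13, 20, 17, 13, 6] → min 6  > 3 ✓
[20, 17, 13, 6, 12] → min 6  > 3 ✓
[17, 13, 6, 12, 17] → min 6  > 3 ✓
[13, 6, 12, 17, 2] → min 2
[6, 12, 17, 2, 14] → min 2
[12, 17, 2, 14, 13] → min 2
[17, 2, 14, 13, 4] → min 2
[2, 14, 13, 4, 8] → min 2
[14, 13, 4, 8, 17] → min 4  > 3 ✓
8 windows satisfy the condition.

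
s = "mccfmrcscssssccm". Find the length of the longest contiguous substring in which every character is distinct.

5

add m: [m] len 1
add c: [m, c] len 2
add c (repeat c, move left end past it): [c] len 1
add f: [c, f] len 2
add m: [c, f, m] len 3
add r: [c, f, m, r] len 4
add c (repeat c, move left end past it): [f, m, r, c] len 4
add s: [f, m, r, c, s] len 5
add c (repeat c, move left end past it): [s, c] len 2
add s (repeat s, move left end past it): [c, s] len 2
add s (repeat s, move left end past it): [s] len 1
add s (repeat s, move left end past it): [s] len 1
add s (repeat s, move left end past it): [s] len 1
add c: [s, c] len 2
add c (repeat c, move left end past it): [c] len 1
add m: [c, m] len 2
Longest all-distinct length: 5.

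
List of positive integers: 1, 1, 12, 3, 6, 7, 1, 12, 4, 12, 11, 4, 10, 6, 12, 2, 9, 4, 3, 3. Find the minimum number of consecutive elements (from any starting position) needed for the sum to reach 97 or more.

13

add 1: running sum 1 < 97
add 1: running sum 2 < 97
add 12: running sum 14 < 97
add 3: running sum 17 < 97
add 6: running sum 23 < 97
add 7: running sum 30 < 97
add 1: running sum 31 < 97
add 12: running sum 43 < 97
add 4: running sum 47 < 97
add 12: running sum 59 < 97
add 11: running sum 70 < 97
add 4: running sum 74 < 97
add 10: running sum 84 < 97
add 6: running sum 90 < 97
end 14: [12, 3, 6, 7, 1, 12, 4, 12, 11, 4, 10, 6, 12] sum 100, len 13
end 15: [12, 3, 6, 7, 1, 12, 4, 12, 11, 4, 10, 6, 12, 2] sum 102, len 14
end 16: [3, 6, 7, 1, 12, 4, 12, 11, 4, 10, 6, 12, 2, 9] sum 99, len 14
end 17: [6, 7, 1, 12, 4, 12, 11, 4, 10, 6, 12, 2, 9, 4] sum 100, len 14
end 18: [7, 1, 12, 4, 12, 11, 4, 10, 6, 12, 2, 9, 4, 3] sum 97, len 14
end 19: [7, 1, 12, 4, 12, 11, 4, 10, 6, 12, 2, 9, 4, 3, 3] sum 100, len 15
Shortest qualifying length: 13.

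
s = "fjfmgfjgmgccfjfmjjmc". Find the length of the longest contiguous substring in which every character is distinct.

add f: [f] len 1
add j: [f, j] len 2
add f (repeat f, move left end past it): [j, f] len 2
add m: [j, f, m] len 3
add g: [j, f, m, g] len 4
add f (repeat f, move left end past it): [m, g, f] len 3
add j: [m, g, f, j] len 4
add g (repeat g, move left end past it): [f, j, g] len 3
add m: [f, j, g, m] len 4
add g (repeat g, move left end past it): [m, g] len 2
add c: [m, g, c] len 3
add c (repeat c, move left end past it): [c] len 1
add f: [c, f] len 2
add j: [c, f, j] len 3
add f (repeat f, move left end past it): [j, f] len 2
add m: [j, f, m] len 3
add j (repeat j, move left end past it): [f, m, j] len 3
add j (repeat j, move left end past it): [j] len 1
add m: [j, m] len 2
add c: [j, m, c] len 3
Longest all-distinct length: 4.

4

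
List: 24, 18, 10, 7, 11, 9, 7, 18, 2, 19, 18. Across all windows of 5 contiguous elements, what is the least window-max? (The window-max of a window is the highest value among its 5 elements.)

11

(24, 18, 10, 7, 11) → max 24
(18, 10, 7, 11, 9) → max 18
(10, 7, 11, 9, 7) → max 11
(7, 11, 9, 7, 18) → max 18
(11, 9, 7, 18, 2) → max 18
(9, 7, 18, 2, 19) → max 19
(7, 18, 2, 19, 18) → max 19
Least of these is 11.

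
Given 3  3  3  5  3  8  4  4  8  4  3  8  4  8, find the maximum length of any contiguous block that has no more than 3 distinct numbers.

[3] 1 distinct, len 1
[3, 3] 1 distinct, len 2
[3, 3, 3] 1 distinct, len 3
[3, 3, 3, 5] 2 distinct, len 4
[3, 3, 3, 5, 3] 2 distinct, len 5
[3, 3, 3, 5, 3, 8] 3 distinct, len 6
[3, 8, 4] 3 distinct, len 3
[3, 8, 4, 4] 3 distinct, len 4
[3, 8, 4, 4, 8] 3 distinct, len 5
[3, 8, 4, 4, 8, 4] 3 distinct, len 6
[3, 8, 4, 4, 8, 4, 3] 3 distinct, len 7
[3, 8, 4, 4, 8, 4, 3, 8] 3 distinct, len 8
[3, 8, 4, 4, 8, 4, 3, 8, 4] 3 distinct, len 9
[3, 8, 4, 4, 8, 4, 3, 8, 4, 8] 3 distinct, len 10
Longest length with ≤3 distinct: 10.

10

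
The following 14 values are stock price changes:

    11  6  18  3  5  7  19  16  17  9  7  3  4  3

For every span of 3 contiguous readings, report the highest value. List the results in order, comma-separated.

[11, 6, 18] → max 18
[6, 18, 3] → max 18
[18, 3, 5] → max 18
[3, 5, 7] → max 7
[5, 7, 19] → max 19
[7, 19, 16] → max 19
[19, 16, 17] → max 19
[16, 17, 9] → max 17
[17, 9, 7] → max 17
[9, 7, 3] → max 9
[7, 3, 4] → max 7
[3, 4, 3] → max 4

18, 18, 18, 7, 19, 19, 19, 17, 17, 9, 7, 4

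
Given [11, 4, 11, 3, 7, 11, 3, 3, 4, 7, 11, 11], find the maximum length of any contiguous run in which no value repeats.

add 11: [11] len 1
add 4: [11, 4] len 2
add 11 (repeat 11, move left end past it): [4, 11] len 2
add 3: [4, 11, 3] len 3
add 7: [4, 11, 3, 7] len 4
add 11 (repeat 11, move left end past it): [3, 7, 11] len 3
add 3 (repeat 3, move left end past it): [7, 11, 3] len 3
add 3 (repeat 3, move left end past it): [3] len 1
add 4: [3, 4] len 2
add 7: [3, 4, 7] len 3
add 11: [3, 4, 7, 11] len 4
add 11 (repeat 11, move left end past it): [11] len 1
Longest all-distinct length: 4.

4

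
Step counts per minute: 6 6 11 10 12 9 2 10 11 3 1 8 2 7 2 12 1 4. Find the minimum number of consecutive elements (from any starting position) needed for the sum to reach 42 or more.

4

Extend right; whenever the sum reaches 42, record the length and shrink from the left:
add 6: running sum 6 < 42
add 6: running sum 12 < 42
add 11: running sum 23 < 42
add 10: running sum 33 < 42
add 12: shortest ending here [6, 6, 11, 10, 12] sum 45, len 5
add 9: shortest ending here [11, 10, 12, 9] sum 42, len 4
add 2: shortest ending here [11, 10, 12, 9, 2] sum 44, len 5
add 10: shortest ending here [10, 12, 9, 2, 10] sum 43, len 5
add 11: shortest ending here [12, 9, 2, 10, 11] sum 44, len 5
add 3: shortest ending here [12, 9, 2, 10, 11, 3] sum 47, len 6
add 1: shortest ending here [12, 9, 2, 10, 11, 3, 1] sum 48, len 7
add 8: shortest ending here [9, 2, 10, 11, 3, 1, 8] sum 44, len 7
add 2: shortest ending here [9, 2, 10, 11, 3, 1, 8, 2] sum 46, len 8
add 7: shortest ending here [10, 11, 3, 1, 8, 2, 7] sum 42, len 7
add 2: shortest ending here [10, 11, 3, 1, 8, 2, 7, 2] sum 44, len 8
add 12: shortest ending here [11, 3, 1, 8, 2, 7, 2, 12] sum 46, len 8
add 1: shortest ending here [11, 3, 1, 8, 2, 7, 2, 12, 1] sum 47, len 9
add 4: shortest ending here [11, 3, 1, 8, 2, 7, 2, 12, 1, 4] sum 51, len 10
Shortest qualifying length: 4.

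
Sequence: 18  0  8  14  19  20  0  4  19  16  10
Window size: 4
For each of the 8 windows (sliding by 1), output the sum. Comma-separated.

40, 41, 61, 53, 43, 43, 39, 49

(18, 0, 8, 14) → sum 40
(0, 8, 14, 19) → sum 41
(8, 14, 19, 20) → sum 61
(14, 19, 20, 0) → sum 53
(19, 20, 0, 4) → sum 43
(20, 0, 4, 19) → sum 43
(0, 4, 19, 16) → sum 39
(4, 19, 16, 10) → sum 49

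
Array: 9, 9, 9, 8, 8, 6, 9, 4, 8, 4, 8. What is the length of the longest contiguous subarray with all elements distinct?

4

[9] len 1
[9] len 1
[9] len 1
[9, 8] len 2
[8] len 1
[8, 6] len 2
[8, 6, 9] len 3
[8, 6, 9, 4] len 4
[6, 9, 4, 8] len 4
[8, 4] len 2
[4, 8] len 2
Longest all-distinct length: 4.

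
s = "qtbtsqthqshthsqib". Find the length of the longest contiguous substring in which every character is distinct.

6

[q] len 1
[q, t] len 2
[q, t, b] len 3
[b, t] len 2
[b, t, s] len 3
[b, t, s, q] len 4
[s, q, t] len 3
[s, q, t, h] len 4
[t, h, q] len 3
[t, h, q, s] len 4
[q, s, h] len 3
[q, s, h, t] len 4
[t, h] len 2
[t, h, s] len 3
[t, h, s, q] len 4
[t, h, s, q, i] len 5
[t, h, s, q, i, b] len 6
Longest all-distinct length: 6.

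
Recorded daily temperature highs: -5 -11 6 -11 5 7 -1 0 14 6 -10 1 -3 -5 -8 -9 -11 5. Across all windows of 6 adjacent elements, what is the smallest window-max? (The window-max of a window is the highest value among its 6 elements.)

1

[-5, -11, 6, -11, 5, 7] → max 7
[-11, 6, -11, 5, 7, -1] → max 7
[6, -11, 5, 7, -1, 0] → max 7
[-11, 5, 7, -1, 0, 14] → max 14
[5, 7, -1, 0, 14, 6] → max 14
[7, -1, 0, 14, 6, -10] → max 14
[-1, 0, 14, 6, -10, 1] → max 14
[0, 14, 6, -10, 1, -3] → max 14
[14, 6, -10, 1, -3, -5] → max 14
[6, -10, 1, -3, -5, -8] → max 6
[-10, 1, -3, -5, -8, -9] → max 1
[1, -3, -5, -8, -9, -11] → max 1
[-3, -5, -8, -9, -11, 5] → max 5
Smallest of these is 1.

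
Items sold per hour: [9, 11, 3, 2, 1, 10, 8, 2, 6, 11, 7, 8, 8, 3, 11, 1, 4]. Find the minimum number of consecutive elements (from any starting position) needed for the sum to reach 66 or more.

add 9: running sum 9 < 66
add 11: running sum 20 < 66
add 3: running sum 23 < 66
add 2: running sum 25 < 66
add 1: running sum 26 < 66
add 10: running sum 36 < 66
add 8: running sum 44 < 66
add 2: running sum 46 < 66
add 6: running sum 52 < 66
add 11: running sum 63 < 66
end 10: [9, 11, 3, 2, 1, 10, 8, 2, 6, 11, 7] sum 70, len 11
end 11: [11, 3, 2, 1, 10, 8, 2, 6, 11, 7, 8] sum 69, len 11
end 12: [3, 2, 1, 10, 8, 2, 6, 11, 7, 8, 8] sum 66, len 11
end 13: [2, 1, 10, 8, 2, 6, 11, 7, 8, 8, 3] sum 66, len 11
end 14: [10, 8, 2, 6, 11, 7, 8, 8, 3, 11] sum 74, len 10
end 15: [10, 8, 2, 6, 11, 7, 8, 8, 3, 11, 1] sum 75, len 11
end 16: [8, 2, 6, 11, 7, 8, 8, 3, 11, 1, 4] sum 69, len 11
Shortest qualifying length: 10.

10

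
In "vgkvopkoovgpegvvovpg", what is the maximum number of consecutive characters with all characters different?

5

add v: [v] len 1
add g: [v, g] len 2
add k: [v, g, k] len 3
add v (repeat v, move left end past it): [g, k, v] len 3
add o: [g, k, v, o] len 4
add p: [g, k, v, o, p] len 5
add k (repeat k, move left end past it): [v, o, p, k] len 4
add o (repeat o, move left end past it): [p, k, o] len 3
add o (repeat o, move left end past it): [o] len 1
add v: [o, v] len 2
add g: [o, v, g] len 3
add p: [o, v, g, p] len 4
add e: [o, v, g, p, e] len 5
add g (repeat g, move left end past it): [p, e, g] len 3
add v: [p, e, g, v] len 4
add v (repeat v, move left end past it): [v] len 1
add o: [v, o] len 2
add v (repeat v, move left end past it): [o, v] len 2
add p: [o, v, p] len 3
add g: [o, v, p, g] len 4
Longest all-distinct length: 5.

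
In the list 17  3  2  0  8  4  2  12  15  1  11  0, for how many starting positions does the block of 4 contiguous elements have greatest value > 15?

(17, 3, 2, 0) → max 17  > 15 ✓
(3, 2, 0, 8) → max 8
(2, 0, 8, 4) → max 8
(0, 8, 4, 2) → max 8
(8, 4, 2, 12) → max 12
(4, 2, 12, 15) → max 15
(2, 12, 15, 1) → max 15
(12, 15, 1, 11) → max 15
(15, 1, 11, 0) → max 15
1 window satisfy the condition.

1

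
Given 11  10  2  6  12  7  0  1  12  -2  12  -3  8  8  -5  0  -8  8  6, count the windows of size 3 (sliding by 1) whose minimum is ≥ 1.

[11, 10, 2] → min 2  ≥ 1 ✓
[10, 2, 6] → min 2  ≥ 1 ✓
[2, 6, 12] → min 2  ≥ 1 ✓
[6, 12, 7] → min 6  ≥ 1 ✓
[12, 7, 0] → min 0
[7, 0, 1] → min 0
[0, 1, 12] → min 0
[1, 12, -2] → min -2
[12, -2, 12] → min -2
[-2, 12, -3] → min -3
[12, -3, 8] → min -3
[-3, 8, 8] → min -3
[8, 8, -5] → min -5
[8, -5, 0] → min -5
[-5, 0, -8] → min -8
[0, -8, 8] → min -8
[-8, 8, 6] → min -8
4 windows satisfy the condition.

4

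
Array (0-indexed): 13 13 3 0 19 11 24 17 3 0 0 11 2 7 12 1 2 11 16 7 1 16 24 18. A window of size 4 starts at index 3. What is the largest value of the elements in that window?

Elements at indices 3..6: 0, 19, 11, 24
max(0, 19, 11, 24) = 24

24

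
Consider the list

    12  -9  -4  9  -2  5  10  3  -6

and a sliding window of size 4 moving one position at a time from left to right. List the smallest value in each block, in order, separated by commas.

-9, -9, -4, -2, -2, -6

12 -9 -4 9 → min -9
-9 -4 9 -2 → min -9
-4 9 -2 5 → min -4
9 -2 5 10 → min -2
-2 5 10 3 → min -2
5 10 3 -6 → min -6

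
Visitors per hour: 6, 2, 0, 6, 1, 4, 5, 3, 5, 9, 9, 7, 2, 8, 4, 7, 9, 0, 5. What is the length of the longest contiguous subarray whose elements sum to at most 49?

10

add 6: [6] sum 6, len 1
add 2: [6, 2] sum 8, len 2
add 0: [6, 2, 0] sum 8, len 3
add 6: [6, 2, 0, 6] sum 14, len 4
add 1: [6, 2, 0, 6, 1] sum 15, len 5
add 4: [6, 2, 0, 6, 1, 4] sum 19, len 6
add 5: [6, 2, 0, 6, 1, 4, 5] sum 24, len 7
add 3: [6, 2, 0, 6, 1, 4, 5, 3] sum 27, len 8
add 5: [6, 2, 0, 6, 1, 4, 5, 3, 5] sum 32, len 9
add 9: [6, 2, 0, 6, 1, 4, 5, 3, 5, 9] sum 41, len 10
add 9: [2, 0, 6, 1, 4, 5, 3, 5, 9, 9] sum 44, len 10
add 7: [0, 6, 1, 4, 5, 3, 5, 9, 9, 7] sum 49, len 10
add 2: [1, 4, 5, 3, 5, 9, 9, 7, 2] sum 45, len 9
add 8: [5, 3, 5, 9, 9, 7, 2, 8] sum 48, len 8
add 4: [3, 5, 9, 9, 7, 2, 8, 4] sum 47, len 8
add 7: [9, 9, 7, 2, 8, 4, 7] sum 46, len 7
add 9: [9, 7, 2, 8, 4, 7, 9] sum 46, len 7
add 0: [9, 7, 2, 8, 4, 7, 9, 0] sum 46, len 8
add 5: [7, 2, 8, 4, 7, 9, 0, 5] sum 42, len 8
Longest length seen: 10.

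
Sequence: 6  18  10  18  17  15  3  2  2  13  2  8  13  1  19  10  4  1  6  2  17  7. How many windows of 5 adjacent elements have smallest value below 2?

9

6 18 10 18 17 → min 6
18 10 18 17 15 → min 10
10 18 17 15 3 → min 3
18 17 15 3 2 → min 2
17 15 3 2 2 → min 2
15 3 2 2 13 → min 2
3 2 2 13 2 → min 2
2 2 13 2 8 → min 2
2 13 2 8 13 → min 2
13 2 8 13 1 → min 1  < 2 ✓
2 8 13 1 19 → min 1  < 2 ✓
8 13 1 19 10 → min 1  < 2 ✓
13 1 19 10 4 → min 1  < 2 ✓
1 19 10 4 1 → min 1  < 2 ✓
19 10 4 1 6 → min 1  < 2 ✓
10 4 1 6 2 → min 1  < 2 ✓
4 1 6 2 17 → min 1  < 2 ✓
1 6 2 17 7 → min 1  < 2 ✓
9 windows satisfy the condition.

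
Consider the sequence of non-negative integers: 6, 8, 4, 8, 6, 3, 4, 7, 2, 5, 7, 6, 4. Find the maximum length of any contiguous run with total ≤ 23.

[6] sum 6 len 1
[6, 8] sum 14 len 2
[6, 8, 4] sum 18 len 3
[8, 4, 8] sum 20 len 3
[4, 8, 6] sum 18 len 3
[4, 8, 6, 3] sum 21 len 4
[8, 6, 3, 4] sum 21 len 4
[6, 3, 4, 7] sum 20 len 4
[6, 3, 4, 7, 2] sum 22 len 5
[3, 4, 7, 2, 5] sum 21 len 5
[7, 2, 5, 7] sum 21 len 4
[2, 5, 7, 6] sum 20 len 4
[5, 7, 6, 4] sum 22 len 4
Longest length seen: 5.

5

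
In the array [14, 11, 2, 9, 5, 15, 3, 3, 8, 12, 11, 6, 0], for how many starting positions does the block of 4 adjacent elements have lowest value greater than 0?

9

14 11 2 9 → min 2  > 0 ✓
11 2 9 5 → min 2  > 0 ✓
2 9 5 15 → min 2  > 0 ✓
9 5 15 3 → min 3  > 0 ✓
5 15 3 3 → min 3  > 0 ✓
15 3 3 8 → min 3  > 0 ✓
3 3 8 12 → min 3  > 0 ✓
3 8 12 11 → min 3  > 0 ✓
8 12 11 6 → min 6  > 0 ✓
12 11 6 0 → min 0
9 windows satisfy the condition.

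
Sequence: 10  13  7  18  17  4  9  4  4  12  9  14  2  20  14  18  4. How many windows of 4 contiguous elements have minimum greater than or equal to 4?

(10, 13, 7, 18) → min 7  ≥ 4 ✓
(13, 7, 18, 17) → min 7  ≥ 4 ✓
(7, 18, 17, 4) → min 4  ≥ 4 ✓
(18, 17, 4, 9) → min 4  ≥ 4 ✓
(17, 4, 9, 4) → min 4  ≥ 4 ✓
(4, 9, 4, 4) → min 4  ≥ 4 ✓
(9, 4, 4, 12) → min 4  ≥ 4 ✓
(4, 4, 12, 9) → min 4  ≥ 4 ✓
(4, 12, 9, 14) → min 4  ≥ 4 ✓
(12, 9, 14, 2) → min 2
(9, 14, 2, 20) → min 2
(14, 2, 20, 14) → min 2
(2, 20, 14, 18) → min 2
(20, 14, 18, 4) → min 4  ≥ 4 ✓
10 windows satisfy the condition.

10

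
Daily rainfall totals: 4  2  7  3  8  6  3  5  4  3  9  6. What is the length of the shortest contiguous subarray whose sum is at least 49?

10

add 4: running sum 4 < 49
add 2: running sum 6 < 49
add 7: running sum 13 < 49
add 3: running sum 16 < 49
add 8: running sum 24 < 49
add 6: running sum 30 < 49
add 3: running sum 33 < 49
add 5: running sum 38 < 49
add 4: running sum 42 < 49
add 3: running sum 45 < 49
add 9: shortest ending here [2, 7, 3, 8, 6, 3, 5, 4, 3, 9] sum 50, len 10
add 6: shortest ending here [7, 3, 8, 6, 3, 5, 4, 3, 9, 6] sum 54, len 10
Shortest qualifying length: 10.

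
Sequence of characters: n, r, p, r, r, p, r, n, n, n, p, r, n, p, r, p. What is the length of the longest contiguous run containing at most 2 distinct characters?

Extend right; when distinct count exceeds 2, shrink from the left:
[n] 1 distinct, len 1
[n, r] 2 distinct, len 2
[r, p] 2 distinct, len 2
[r, p, r] 2 distinct, len 3
[r, p, r, r] 2 distinct, len 4
[r, p, r, r, p] 2 distinct, len 5
[r, p, r, r, p, r] 2 distinct, len 6
[r, n] 2 distinct, len 2
[r, n, n] 2 distinct, len 3
[r, n, n, n] 2 distinct, len 4
[n, n, n, p] 2 distinct, len 4
[p, r] 2 distinct, len 2
[r, n] 2 distinct, len 2
[n, p] 2 distinct, len 2
[p, r] 2 distinct, len 2
[p, r, p] 2 distinct, len 3
Longest length with ≤2 distinct: 6.

6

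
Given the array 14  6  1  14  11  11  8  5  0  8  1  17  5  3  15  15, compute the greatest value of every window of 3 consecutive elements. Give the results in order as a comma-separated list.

14, 14, 14, 14, 11, 11, 8, 8, 8, 17, 17, 17, 15, 15

(14, 6, 1) → max 14
(6, 1, 14) → max 14
(1, 14, 11) → max 14
(14, 11, 11) → max 14
(11, 11, 8) → max 11
(11, 8, 5) → max 11
(8, 5, 0) → max 8
(5, 0, 8) → max 8
(0, 8, 1) → max 8
(8, 1, 17) → max 17
(1, 17, 5) → max 17
(17, 5, 3) → max 17
(5, 3, 15) → max 15
(3, 15, 15) → max 15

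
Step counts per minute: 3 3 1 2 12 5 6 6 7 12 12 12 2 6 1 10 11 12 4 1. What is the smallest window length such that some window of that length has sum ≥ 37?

add 3: running sum 3 < 37
add 3: running sum 6 < 37
add 1: running sum 7 < 37
add 2: running sum 9 < 37
add 12: running sum 21 < 37
add 5: running sum 26 < 37
add 6: running sum 32 < 37
add 6: shortest ending here [3, 3, 1, 2, 12, 5, 6, 6] sum 38, len 8
add 7: shortest ending here [2, 12, 5, 6, 6, 7] sum 38, len 6
add 12: shortest ending here [12, 5, 6, 6, 7, 12] sum 48, len 6
add 12: shortest ending here [6, 7, 12, 12] sum 37, len 4
add 12: shortest ending here [7, 12, 12, 12] sum 43, len 4
add 2: shortest ending here [12, 12, 12, 2] sum 38, len 4
add 6: shortest ending here [12, 12, 12, 2, 6] sum 44, len 5
add 1: shortest ending here [12, 12, 12, 2, 6, 1] sum 45, len 6
add 10: shortest ending here [12, 12, 2, 6, 1, 10] sum 43, len 6
add 11: shortest ending here [12, 2, 6, 1, 10, 11] sum 42, len 6
add 12: shortest ending here [6, 1, 10, 11, 12] sum 40, len 5
add 4: shortest ending here [10, 11, 12, 4] sum 37, len 4
add 1: shortest ending here [10, 11, 12, 4, 1] sum 38, len 5
Shortest qualifying length: 4.

4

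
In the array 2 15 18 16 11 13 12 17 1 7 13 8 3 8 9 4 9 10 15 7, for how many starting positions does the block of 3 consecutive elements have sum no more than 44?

16

(2, 15, 18) → sum 35  ≤ 44 ✓
(15, 18, 16) → sum 49
(18, 16, 11) → sum 45
(16, 11, 13) → sum 40  ≤ 44 ✓
(11, 13, 12) → sum 36  ≤ 44 ✓
(13, 12, 17) → sum 42  ≤ 44 ✓
(12, 17, 1) → sum 30  ≤ 44 ✓
(17, 1, 7) → sum 25  ≤ 44 ✓
(1, 7, 13) → sum 21  ≤ 44 ✓
(7, 13, 8) → sum 28  ≤ 44 ✓
(13, 8, 3) → sum 24  ≤ 44 ✓
(8, 3, 8) → sum 19  ≤ 44 ✓
(3, 8, 9) → sum 20  ≤ 44 ✓
(8, 9, 4) → sum 21  ≤ 44 ✓
(9, 4, 9) → sum 22  ≤ 44 ✓
(4, 9, 10) → sum 23  ≤ 44 ✓
(9, 10, 15) → sum 34  ≤ 44 ✓
(10, 15, 7) → sum 32  ≤ 44 ✓
16 windows satisfy the condition.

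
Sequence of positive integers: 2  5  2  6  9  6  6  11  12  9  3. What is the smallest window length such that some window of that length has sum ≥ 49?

6

add 2: running sum 2 < 49
add 5: running sum 7 < 49
add 2: running sum 9 < 49
add 6: running sum 15 < 49
add 9: running sum 24 < 49
add 6: running sum 30 < 49
add 6: running sum 36 < 49
add 11: running sum 47 < 49
add 12: shortest ending here [6, 9, 6, 6, 11, 12] sum 50, len 6
add 9: shortest ending here [9, 6, 6, 11, 12, 9] sum 53, len 6
add 3: shortest ending here [9, 6, 6, 11, 12, 9, 3] sum 56, len 7
Shortest qualifying length: 6.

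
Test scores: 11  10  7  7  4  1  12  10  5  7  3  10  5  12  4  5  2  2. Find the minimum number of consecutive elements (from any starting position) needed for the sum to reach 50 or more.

7

Extend right; whenever the sum reaches 50, record the length and shrink from the left:
add 11: running sum 11 < 50
add 10: running sum 21 < 50
add 7: running sum 28 < 50
add 7: running sum 35 < 50
add 4: running sum 39 < 50
add 1: running sum 40 < 50
end 6: [11, 10, 7, 7, 4, 1, 12] sum 52, len 7
end 7: [10, 7, 7, 4, 1, 12, 10] sum 51, len 7
end 8: [10, 7, 7, 4, 1, 12, 10, 5] sum 56, len 8
end 9: [7, 7, 4, 1, 12, 10, 5, 7] sum 53, len 8
end 10: [7, 7, 4, 1, 12, 10, 5, 7, 3] sum 56, len 9
end 11: [4, 1, 12, 10, 5, 7, 3, 10] sum 52, len 8
end 12: [12, 10, 5, 7, 3, 10, 5] sum 52, len 7
end 13: [10, 5, 7, 3, 10, 5, 12] sum 52, len 7
end 14: [10, 5, 7, 3, 10, 5, 12, 4] sum 56, len 8
end 15: [5, 7, 3, 10, 5, 12, 4, 5] sum 51, len 8
end 16: [5, 7, 3, 10, 5, 12, 4, 5, 2] sum 53, len 9
end 17: [7, 3, 10, 5, 12, 4, 5, 2, 2] sum 50, len 9
Shortest qualifying length: 7.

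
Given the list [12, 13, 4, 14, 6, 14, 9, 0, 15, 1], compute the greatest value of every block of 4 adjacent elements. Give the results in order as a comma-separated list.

14, 14, 14, 14, 14, 15, 15

12 13 4 14 → max 14
13 4 14 6 → max 14
4 14 6 14 → max 14
14 6 14 9 → max 14
6 14 9 0 → max 14
14 9 0 15 → max 15
9 0 15 1 → max 15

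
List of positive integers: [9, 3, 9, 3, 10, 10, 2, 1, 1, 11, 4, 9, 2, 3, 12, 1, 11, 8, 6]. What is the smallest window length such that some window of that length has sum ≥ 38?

5

add 9: running sum 9 < 38
add 3: running sum 12 < 38
add 9: running sum 21 < 38
add 3: running sum 24 < 38
add 10: running sum 34 < 38
add 10: shortest ending here [9, 3, 9, 3, 10, 10] sum 44, len 6
add 2: shortest ending here [9, 3, 9, 3, 10, 10, 2] sum 46, len 7
add 1: shortest ending here [3, 9, 3, 10, 10, 2, 1] sum 38, len 7
add 1: shortest ending here [3, 9, 3, 10, 10, 2, 1, 1] sum 39, len 8
add 11: shortest ending here [3, 10, 10, 2, 1, 1, 11] sum 38, len 7
add 4: shortest ending here [10, 10, 2, 1, 1, 11, 4] sum 39, len 7
add 9: shortest ending here [10, 2, 1, 1, 11, 4, 9] sum 38, len 7
add 2: shortest ending here [10, 2, 1, 1, 11, 4, 9, 2] sum 40, len 8
add 3: shortest ending here [10, 2, 1, 1, 11, 4, 9, 2, 3] sum 43, len 9
add 12: shortest ending here [11, 4, 9, 2, 3, 12] sum 41, len 6
add 1: shortest ending here [11, 4, 9, 2, 3, 12, 1] sum 42, len 7
add 11: shortest ending here [9, 2, 3, 12, 1, 11] sum 38, len 6
add 8: shortest ending here [9, 2, 3, 12, 1, 11, 8] sum 46, len 7
add 6: shortest ending here [12, 1, 11, 8, 6] sum 38, len 5
Shortest qualifying length: 5.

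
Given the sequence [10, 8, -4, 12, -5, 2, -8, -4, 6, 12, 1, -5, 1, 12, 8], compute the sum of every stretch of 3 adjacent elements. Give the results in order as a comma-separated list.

14, 16, 3, 9, -11, -10, -6, 14, 19, 8, -3, 8, 21

10 8 -4 → sum 14
8 -4 12 → sum 16
-4 12 -5 → sum 3
12 -5 2 → sum 9
-5 2 -8 → sum -11
2 -8 -4 → sum -10
-8 -4 6 → sum -6
-4 6 12 → sum 14
6 12 1 → sum 19
12 1 -5 → sum 8
1 -5 1 → sum -3
-5 1 12 → sum 8
1 12 8 → sum 21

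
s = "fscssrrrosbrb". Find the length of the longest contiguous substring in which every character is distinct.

[f] len 1
[f, s] len 2
[f, s, c] len 3
[c, s] len 2
[s] len 1
[s, r] len 2
[r] len 1
[r] len 1
[r, o] len 2
[r, o, s] len 3
[r, o, s, b] len 4
[o, s, b, r] len 4
[r, b] len 2
Longest all-distinct length: 4.

4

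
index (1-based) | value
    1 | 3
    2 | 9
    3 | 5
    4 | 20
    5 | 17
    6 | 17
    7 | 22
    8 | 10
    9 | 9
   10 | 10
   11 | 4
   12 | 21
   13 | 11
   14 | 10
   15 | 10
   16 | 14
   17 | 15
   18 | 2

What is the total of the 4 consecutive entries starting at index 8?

33

Elements at indices 8..11: 10, 9, 10, 4
sum(10, 9, 10, 4) = 33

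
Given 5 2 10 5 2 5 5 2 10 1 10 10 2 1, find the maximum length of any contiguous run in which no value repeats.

4

[5] len 1
[5, 2] len 2
[5, 2, 10] len 3
[2, 10, 5] len 3
[10, 5, 2] len 3
[2, 5] len 2
[5] len 1
[5, 2] len 2
[5, 2, 10] len 3
[5, 2, 10, 1] len 4
[1, 10] len 2
[10] len 1
[10, 2] len 2
[10, 2, 1] len 3
Longest all-distinct length: 4.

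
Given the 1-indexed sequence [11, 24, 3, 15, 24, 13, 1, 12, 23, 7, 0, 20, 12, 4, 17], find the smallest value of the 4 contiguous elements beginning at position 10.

Elements at indices 10..13: 7, 0, 20, 12
min(7, 0, 20, 12) = 0

0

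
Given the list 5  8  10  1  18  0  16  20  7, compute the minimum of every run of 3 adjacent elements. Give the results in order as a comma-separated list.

5 8 10 → min 5
8 10 1 → min 1
10 1 18 → min 1
1 18 0 → min 0
18 0 16 → min 0
0 16 20 → min 0
16 20 7 → min 7

5, 1, 1, 0, 0, 0, 7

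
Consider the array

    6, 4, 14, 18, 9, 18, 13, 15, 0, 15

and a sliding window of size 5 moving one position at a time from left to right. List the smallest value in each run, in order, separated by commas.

4, 4, 9, 9, 0, 0

(6, 4, 14, 18, 9) → min 4
(4, 14, 18, 9, 18) → min 4
(14, 18, 9, 18, 13) → min 9
(18, 9, 18, 13, 15) → min 9
(9, 18, 13, 15, 0) → min 0
(18, 13, 15, 0, 15) → min 0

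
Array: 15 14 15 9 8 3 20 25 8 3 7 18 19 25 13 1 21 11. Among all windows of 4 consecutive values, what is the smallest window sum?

[15, 14, 15, 9] → sum 53
[14, 15, 9, 8] → sum 46
[15, 9, 8, 3] → sum 35
[9, 8, 3, 20] → sum 40
[8, 3, 20, 25] → sum 56
[3, 20, 25, 8] → sum 56
[20, 25, 8, 3] → sum 56
[25, 8, 3, 7] → sum 43
[8, 3, 7, 18] → sum 36
[3, 7, 18, 19] → sum 47
[7, 18, 19, 25] → sum 69
[18, 19, 25, 13] → sum 75
[19, 25, 13, 1] → sum 58
[25, 13, 1, 21] → sum 60
[13, 1, 21, 11] → sum 46
Smallest of these is 35.

35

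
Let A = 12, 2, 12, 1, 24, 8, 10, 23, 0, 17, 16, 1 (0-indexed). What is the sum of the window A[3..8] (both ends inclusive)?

Elements at indices 3..8: 1, 24, 8, 10, 23, 0
sum(1, 24, 8, 10, 23, 0) = 66

66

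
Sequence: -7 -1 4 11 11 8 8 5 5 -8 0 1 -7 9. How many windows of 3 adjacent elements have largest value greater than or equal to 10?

[-7, -1, 4] → max 4
[-1, 4, 11] → max 11  ≥ 10 ✓
[4, 11, 11] → max 11  ≥ 10 ✓
[11, 11, 8] → max 11  ≥ 10 ✓
[11, 8, 8] → max 11  ≥ 10 ✓
[8, 8, 5] → max 8
[8, 5, 5] → max 8
[5, 5, -8] → max 5
[5, -8, 0] → max 5
[-8, 0, 1] → max 1
[0, 1, -7] → max 1
[1, -7, 9] → max 9
4 windows satisfy the condition.

4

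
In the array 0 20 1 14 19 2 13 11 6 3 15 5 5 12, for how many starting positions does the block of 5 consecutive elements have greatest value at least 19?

(0, 20, 1, 14, 19) → max 20  ≥ 19 ✓
(20, 1, 14, 19, 2) → max 20  ≥ 19 ✓
(1, 14, 19, 2, 13) → max 19  ≥ 19 ✓
(14, 19, 2, 13, 11) → max 19  ≥ 19 ✓
(19, 2, 13, 11, 6) → max 19  ≥ 19 ✓
(2, 13, 11, 6, 3) → max 13
(13, 11, 6, 3, 15) → max 15
(11, 6, 3, 15, 5) → max 15
(6, 3, 15, 5, 5) → max 15
(3, 15, 5, 5, 12) → max 15
5 windows satisfy the condition.

5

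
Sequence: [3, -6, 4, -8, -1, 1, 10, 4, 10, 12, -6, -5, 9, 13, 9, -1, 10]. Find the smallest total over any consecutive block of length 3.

Each size-3 window and its sum:
3 -6 4 → sum 1
-6 4 -8 → sum -10
4 -8 -1 → sum -5
-8 -1 1 → sum -8
-1 1 10 → sum 10
1 10 4 → sum 15
10 4 10 → sum 24
4 10 12 → sum 26
10 12 -6 → sum 16
12 -6 -5 → sum 1
-6 -5 9 → sum -2
-5 9 13 → sum 17
9 13 9 → sum 31
13 9 -1 → sum 21
9 -1 10 → sum 18
Smallest of these is -10.

-10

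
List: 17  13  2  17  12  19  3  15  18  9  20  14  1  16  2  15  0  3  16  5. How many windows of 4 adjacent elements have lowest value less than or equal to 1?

8

(17, 13, 2, 17) → min 2
(13, 2, 17, 12) → min 2
(2, 17, 12, 19) → min 2
(17, 12, 19, 3) → min 3
(12, 19, 3, 15) → min 3
(19, 3, 15, 18) → min 3
(3, 15, 18, 9) → min 3
(15, 18, 9, 20) → min 9
(18, 9, 20, 14) → min 9
(9, 20, 14, 1) → min 1  ≤ 1 ✓
(20, 14, 1, 16) → min 1  ≤ 1 ✓
(14, 1, 16, 2) → min 1  ≤ 1 ✓
(1, 16, 2, 15) → min 1  ≤ 1 ✓
(16, 2, 15, 0) → min 0  ≤ 1 ✓
(2, 15, 0, 3) → min 0  ≤ 1 ✓
(15, 0, 3, 16) → min 0  ≤ 1 ✓
(0, 3, 16, 5) → min 0  ≤ 1 ✓
8 windows satisfy the condition.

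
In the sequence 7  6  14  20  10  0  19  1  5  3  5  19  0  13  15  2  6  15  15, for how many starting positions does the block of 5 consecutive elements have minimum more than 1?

(7, 6, 14, 20, 10) → min 6  > 1 ✓
(6, 14, 20, 10, 0) → min 0
(14, 20, 10, 0, 19) → min 0
(20, 10, 0, 19, 1) → min 0
(10, 0, 19, 1, 5) → min 0
(0, 19, 1, 5, 3) → min 0
(19, 1, 5, 3, 5) → min 1
(1, 5, 3, 5, 19) → min 1
(5, 3, 5, 19, 0) → min 0
(3, 5, 19, 0, 13) → min 0
(5, 19, 0, 13, 15) → min 0
(19, 0, 13, 15, 2) → min 0
(0, 13, 15, 2, 6) → min 0
(13, 15, 2, 6, 15) → min 2  > 1 ✓
(15, 2, 6, 15, 15) → min 2  > 1 ✓
3 windows satisfy the condition.

3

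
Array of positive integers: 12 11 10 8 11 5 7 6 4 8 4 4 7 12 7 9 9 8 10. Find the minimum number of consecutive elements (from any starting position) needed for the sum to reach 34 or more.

4

Extend right; whenever the sum reaches 34, record the length and shrink from the left:
add 12: running sum 12 < 34
add 11: running sum 23 < 34
add 10: running sum 33 < 34
add 8: shortest ending here [12, 11, 10, 8] sum 41, len 4
add 11: shortest ending here [11, 10, 8, 11] sum 40, len 4
add 5: shortest ending here [10, 8, 11, 5] sum 34, len 4
add 7: shortest ending here [10, 8, 11, 5, 7] sum 41, len 5
add 6: shortest ending here [8, 11, 5, 7, 6] sum 37, len 5
add 4: shortest ending here [8, 11, 5, 7, 6, 4] sum 41, len 6
add 8: shortest ending here [11, 5, 7, 6, 4, 8] sum 41, len 6
add 4: shortest ending here [5, 7, 6, 4, 8, 4] sum 34, len 6
add 4: shortest ending here [5, 7, 6, 4, 8, 4, 4] sum 38, len 7
add 7: shortest ending here [7, 6, 4, 8, 4, 4, 7] sum 40, len 7
add 12: shortest ending here [8, 4, 4, 7, 12] sum 35, len 5
add 7: shortest ending here [4, 4, 7, 12, 7] sum 34, len 5
add 9: shortest ending here [7, 12, 7, 9] sum 35, len 4
add 9: shortest ending here [12, 7, 9, 9] sum 37, len 4
add 8: shortest ending here [12, 7, 9, 9, 8] sum 45, len 5
add 10: shortest ending here [9, 9, 8, 10] sum 36, len 4
Shortest qualifying length: 4.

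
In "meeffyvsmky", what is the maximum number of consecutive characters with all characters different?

6

[m] len 1
[m, e] len 2
[e] len 1
[e, f] len 2
[f] len 1
[f, y] len 2
[f, y, v] len 3
[f, y, v, s] len 4
[f, y, v, s, m] len 5
[f, y, v, s, m, k] len 6
[v, s, m, k, y] len 5
Longest all-distinct length: 6.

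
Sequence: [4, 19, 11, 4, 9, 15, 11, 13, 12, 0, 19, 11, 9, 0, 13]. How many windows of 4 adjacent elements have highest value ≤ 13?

4 19 11 4 → max 19
19 11 4 9 → max 19
11 4 9 15 → max 15
4 9 15 11 → max 15
9 15 11 13 → max 15
15 11 13 12 → max 15
11 13 12 0 → max 13  ≤ 13 ✓
13 12 0 19 → max 19
12 0 19 11 → max 19
0 19 11 9 → max 19
19 11 9 0 → max 19
11 9 0 13 → max 13  ≤ 13 ✓
2 windows satisfy the condition.

2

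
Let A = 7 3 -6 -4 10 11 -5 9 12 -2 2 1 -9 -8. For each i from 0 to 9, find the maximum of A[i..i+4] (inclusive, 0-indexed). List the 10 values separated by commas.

(7, 3, -6, -4, 10) → max 10
(3, -6, -4, 10, 11) → max 11
(-6, -4, 10, 11, -5) → max 11
(-4, 10, 11, -5, 9) → max 11
(10, 11, -5, 9, 12) → max 12
(11, -5, 9, 12, -2) → max 12
(-5, 9, 12, -2, 2) → max 12
(9, 12, -2, 2, 1) → max 12
(12, -2, 2, 1, -9) → max 12
(-2, 2, 1, -9, -8) → max 2

10, 11, 11, 11, 12, 12, 12, 12, 12, 2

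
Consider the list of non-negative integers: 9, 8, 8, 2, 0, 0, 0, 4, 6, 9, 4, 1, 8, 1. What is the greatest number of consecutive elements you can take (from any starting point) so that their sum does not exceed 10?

5

[9] sum 9 len 1
[8] sum 8 len 1
[8] sum 8 len 1
[8, 2] sum 10 len 2
[8, 2, 0] sum 10 len 3
[8, 2, 0, 0] sum 10 len 4
[8, 2, 0, 0, 0] sum 10 len 5
[2, 0, 0, 0, 4] sum 6 len 5
[0, 0, 0, 4, 6] sum 10 len 5
[9] sum 9 len 1
[4] sum 4 len 1
[4, 1] sum 5 len 2
[1, 8] sum 9 len 2
[1, 8, 1] sum 10 len 3
Longest length seen: 5.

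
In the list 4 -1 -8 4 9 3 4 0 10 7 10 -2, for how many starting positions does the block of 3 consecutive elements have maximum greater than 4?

7

(4, -1, -8) → max 4
(-1, -8, 4) → max 4
(-8, 4, 9) → max 9  > 4 ✓
(4, 9, 3) → max 9  > 4 ✓
(9, 3, 4) → max 9  > 4 ✓
(3, 4, 0) → max 4
(4, 0, 10) → max 10  > 4 ✓
(0, 10, 7) → max 10  > 4 ✓
(10, 7, 10) → max 10  > 4 ✓
(7, 10, -2) → max 10  > 4 ✓
7 windows satisfy the condition.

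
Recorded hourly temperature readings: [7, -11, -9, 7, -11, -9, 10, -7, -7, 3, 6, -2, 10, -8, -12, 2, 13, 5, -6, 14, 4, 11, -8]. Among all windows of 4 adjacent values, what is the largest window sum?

26

(7, -11, -9, 7) → sum -6
(-11, -9, 7, -11) → sum -24
(-9, 7, -11, -9) → sum -22
(7, -11, -9, 10) → sum -3
(-11, -9, 10, -7) → sum -17
(-9, 10, -7, -7) → sum -13
(10, -7, -7, 3) → sum -1
(-7, -7, 3, 6) → sum -5
(-7, 3, 6, -2) → sum 0
(3, 6, -2, 10) → sum 17
(6, -2, 10, -8) → sum 6
(-2, 10, -8, -12) → sum -12
(10, -8, -12, 2) → sum -8
(-8, -12, 2, 13) → sum -5
(-12, 2, 13, 5) → sum 8
(2, 13, 5, -6) → sum 14
(13, 5, -6, 14) → sum 26
(5, -6, 14, 4) → sum 17
(-6, 14, 4, 11) → sum 23
(14, 4, 11, -8) → sum 21
Largest of these is 26.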